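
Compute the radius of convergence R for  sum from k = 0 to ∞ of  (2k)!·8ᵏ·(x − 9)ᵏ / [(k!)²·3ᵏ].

The ratio of consecutive coefficients is (2k+1)·(2k+2)/(k+1)² · 8/3 → 32/3.
Convergence for |x − 9| · 32/3 < 1, i.e. |x − 9| < 3/32. So R = 3/32.

R = 3/32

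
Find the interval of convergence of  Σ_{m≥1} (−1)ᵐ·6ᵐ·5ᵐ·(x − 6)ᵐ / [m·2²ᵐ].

(88/15, 92/15]

The ratio of consecutive coefficients is [m/(m+1)] · 6·5/4 → 15/2.
Thus R = 1/(15/2) = 2/15.
At x = 92/15: an alternating series whose terms decrease to 0 in absolute value, so it converges by the Leibniz criterion.
Endpoint x = 88/15: the terms behave like c/m; limit comparison with the harmonic series gives divergence.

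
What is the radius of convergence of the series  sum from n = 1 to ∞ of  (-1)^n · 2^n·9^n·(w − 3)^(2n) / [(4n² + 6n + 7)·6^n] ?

R = √3/3

Ratio test: |a_{n+1}/a_n| = [(4n² + 6n + 7)/(4(n+1)² + 6(n+1) + 7)] · 2·9/6 → 3 as n → ∞.
Writing y = (w − 3)², the series in y has radius 1/3, so |w − 3| < √(1/3) and R = √3/3.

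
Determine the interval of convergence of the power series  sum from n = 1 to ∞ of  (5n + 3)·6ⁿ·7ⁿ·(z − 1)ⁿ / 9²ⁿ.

(-13/14, 41/14)

The ratio of consecutive coefficients is [(5(n+1) + 3)/(5n + 3)] · 6·7/81 → 14/27.
Hence the series converges for |z − 1| < 1/(14/27) = 27/14, so the radius of convergence is 27/14.
When z = 41/14, the terms do not tend to 0, so the series diverges.
At z = -13/14: the terms do not tend to 0, so the series diverges.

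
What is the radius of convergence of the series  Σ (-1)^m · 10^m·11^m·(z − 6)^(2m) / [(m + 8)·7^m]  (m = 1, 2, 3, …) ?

R = √770/110

Apply the ratio test: |a_{m+1}| / |a_m| = [(m + 8)/((m+1) + 8)] · 10·11/7, which tends to 110/7 as m → ∞.
Since the exponent of (z − 6) increases by 2 each term, convergence requires |z − 6|² < 7/110, hence R = √770/110.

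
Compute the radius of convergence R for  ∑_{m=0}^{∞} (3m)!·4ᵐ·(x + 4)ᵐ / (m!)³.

By the ratio test, |a_{m+1}/a_m| = (3m+1)·(3m+2)·(3m+3)/(m+1)³ · 4 → 108.
Thus R = 1/(108) = 1/108.

R = 1/108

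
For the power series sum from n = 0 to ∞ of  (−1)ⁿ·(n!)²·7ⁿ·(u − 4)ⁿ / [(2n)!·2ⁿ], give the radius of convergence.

The ratio of consecutive coefficients is (n+1)²/[(2n+1)·(2n+2)] · 7/2 → 7/8.
The series converges when 7/8 · |u − 4| < 1, giving R = 8/7.

R = 8/7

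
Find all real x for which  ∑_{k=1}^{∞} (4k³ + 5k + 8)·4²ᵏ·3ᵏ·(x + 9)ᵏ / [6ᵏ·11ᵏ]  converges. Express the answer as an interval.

Ratio test: |a_{k+1}/a_k| = [(4(k+1)³ + 5(k+1) + 8)/(4k³ + 5k + 8)] · 16·3/(6·11) → 8/11 as k → ∞.
Hence the series converges for |x + 9| < 1/(8/11) = 11/8, so the radius of convergence is 11/8.
At x = -61/8: the terms have absolute value of order k³, which does not tend to 0, so the series diverges by the divergence test.
When x = -83/8, the terms do not tend to 0, so the series diverges.

(-83/8, -61/8)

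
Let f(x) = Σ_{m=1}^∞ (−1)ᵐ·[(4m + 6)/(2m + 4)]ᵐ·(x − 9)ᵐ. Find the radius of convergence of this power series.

R = 1/2

Applying the root test, |a_m|^(1/m) = (4m + 6)/(2m + 4) → 2.
Hence the series converges for |x − 9| < 1/(2) = 1/2, so the radius of convergence is 1/2.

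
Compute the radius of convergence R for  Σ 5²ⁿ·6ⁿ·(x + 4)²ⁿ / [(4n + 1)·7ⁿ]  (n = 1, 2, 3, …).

R = √42/30

Apply the ratio test: |a_{n+1}| / |a_n| = [(4n + 1)/(4(n+1) + 1)] · 25·6/7, which tends to 150/7 as n → ∞.
Successive powers of (x + 4) differ by 2, so the series converges when |x + 4|² · 150/7 < 1, i.e. |x + 4| < √(7/150). So R = √42/30.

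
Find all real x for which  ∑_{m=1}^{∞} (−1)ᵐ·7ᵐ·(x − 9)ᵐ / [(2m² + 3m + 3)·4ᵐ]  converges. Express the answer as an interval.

The ratio of consecutive coefficients is [(2m² + 3m + 3)/(2(m+1)² + 3(m+1) + 3)] · 7/4 → 7/4.
The series converges when 7/4 · |x − 9| < 1, giving R = 4/7.
When x = 67/7, the terms are on the order of 1/m², so the series converges absolutely by comparison with the p-series (p = 2 > 1).
When x = 59/7, absolute convergence follows by limit comparison with Σ 1/m².

[59/7, 67/7]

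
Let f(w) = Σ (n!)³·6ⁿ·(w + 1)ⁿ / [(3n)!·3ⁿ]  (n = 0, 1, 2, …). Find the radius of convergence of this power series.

Ratio test: |a_{n+1}/a_n| = (n+1)³/[(3n+1)·(3n+2)·(3n+3)] · 6/3 → 2/27 as n → ∞.
Hence the series converges for |w + 1| < 1/(2/27) = 27/2, so the radius of convergence is 27/2.

R = 27/2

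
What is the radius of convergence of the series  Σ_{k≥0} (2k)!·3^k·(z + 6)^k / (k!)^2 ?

The ratio of consecutive coefficients is (2k+1)·(2k+2)/(k+1)² · 3 → 12.
The series converges when 12 · |z + 6| < 1, giving R = 1/12.

R = 1/12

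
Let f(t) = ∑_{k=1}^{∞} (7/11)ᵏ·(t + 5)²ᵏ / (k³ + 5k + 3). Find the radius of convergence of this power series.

R = √77/7

Ratio test: |a_{k+1}/a_k| = [(k³ + 5k + 3)/((k+1)³ + 5(k+1) + 3)] · 7/11 → 7/11 as k → ∞.
Writing y = (t + 5)², the series in y has radius 11/7, so |t + 5| < √(11/7) and R = √77/7.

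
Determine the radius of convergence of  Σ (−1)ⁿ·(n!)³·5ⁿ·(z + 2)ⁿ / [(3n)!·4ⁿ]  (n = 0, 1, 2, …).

R = 108/5

By the ratio test, |a_{n+1}/a_n| = (n+1)³/[(3n+1)·(3n+2)·(3n+3)] · 5/4 → 5/108.
Hence the series converges for |z + 2| < 1/(5/108) = 108/5, so the radius of convergence is 108/5.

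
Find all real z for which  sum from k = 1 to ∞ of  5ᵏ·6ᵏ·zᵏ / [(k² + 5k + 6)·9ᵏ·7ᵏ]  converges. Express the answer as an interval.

[-21/10, 21/10]

The ratio of consecutive coefficients is [(k² + 5k + 6)/((k+1)² + 5(k+1) + 6)] · 5·6/(9·7) → 10/21.
Convergence for |z| · 10/21 < 1, i.e. |z| < 21/10. So R = 21/10.
When z = 21/10, absolute convergence follows by limit comparison with Σ 1/k².
When z = -21/10, the terms are on the order of 1/k², so the series converges absolutely by comparison with the p-series (p = 2 > 1).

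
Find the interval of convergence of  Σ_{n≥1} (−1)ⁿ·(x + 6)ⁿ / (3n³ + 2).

[-7, -5]

By the ratio test, |a_{n+1}/a_n| = (3n³ + 2)/(3(n+1)³ + 2) → 1.
Hence R = 1.
At x = -5: absolute convergence follows by limit comparison with Σ 1/n³.
When x = -7, absolute convergence follows by limit comparison with Σ 1/n³.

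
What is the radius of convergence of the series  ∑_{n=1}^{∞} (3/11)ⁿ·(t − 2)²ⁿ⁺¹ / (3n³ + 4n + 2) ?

R = √33/3

Apply the ratio test: |a_{n+1}| / |a_n| = [(3n³ + 4n + 2)/(3(n+1)³ + 4(n+1) + 2)] · 3/11, which tends to 3/11 as n → ∞.
Since the exponent of (t − 2) increases by 2 each term, convergence requires |t − 2|² < 11/3, hence R = √33/3.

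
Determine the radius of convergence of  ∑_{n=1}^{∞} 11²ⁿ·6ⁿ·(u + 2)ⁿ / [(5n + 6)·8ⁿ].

The ratio of consecutive coefficients is [(5n + 6)/(5(n+1) + 6)] · 121·6/8 → 363/4.
Convergence for |u + 2| · 363/4 < 1, i.e. |u + 2| < 4/363. So R = 4/363.

R = 4/363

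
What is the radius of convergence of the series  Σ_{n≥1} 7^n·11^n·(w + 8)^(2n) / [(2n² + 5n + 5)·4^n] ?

By the ratio test, |a_{n+1}/a_n| = [(2n² + 5n + 5)/(2(n+1)² + 5(n+1) + 5)] · 7·11/4 → 77/4.
Since the exponent of (w + 8) increases by 2 each term, convergence requires |w + 8|² < 4/77, hence R = 2√77/77.

R = 2√77/77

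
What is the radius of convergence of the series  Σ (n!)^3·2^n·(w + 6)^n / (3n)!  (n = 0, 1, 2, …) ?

Apply the ratio test: |a_{n+1}| / |a_n| = (n+1)³/[(3n+1)·(3n+2)·(3n+3)] · 2, which tends to 2/27 as n → ∞.
Thus R = 1/(2/27) = 27/2.

R = 27/2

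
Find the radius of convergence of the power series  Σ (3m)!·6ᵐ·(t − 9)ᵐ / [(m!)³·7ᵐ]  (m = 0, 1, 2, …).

The ratio of consecutive coefficients is (3m+1)·(3m+2)·(3m+3)/(m+1)³ · 6/7 → 162/7.
Convergence for |t − 9| · 162/7 < 1, i.e. |t − 9| < 7/162. So R = 7/162.

R = 7/162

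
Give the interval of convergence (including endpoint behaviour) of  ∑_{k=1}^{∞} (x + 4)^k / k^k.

Root test: |a_k|^(1/k) = 1/k → 0.
The limit is 0 for every x, so R = ∞.

(−∞, ∞)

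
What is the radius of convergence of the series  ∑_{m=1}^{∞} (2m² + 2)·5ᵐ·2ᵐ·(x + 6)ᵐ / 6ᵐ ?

By the ratio test, |a_{m+1}/a_m| = [(2(m+1)² + 2)/(2m² + 2)] · 5·2/6 → 5/3.
Hence the series converges for |x + 6| < 1/(5/3) = 3/5, so the radius of convergence is 3/5.

R = 3/5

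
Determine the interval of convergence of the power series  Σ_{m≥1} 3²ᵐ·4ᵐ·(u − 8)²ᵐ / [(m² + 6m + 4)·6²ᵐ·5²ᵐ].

The ratio of consecutive coefficients is [(m² + 6m + 4)/((m+1)² + 6(m+1) + 4)] · 9·4/(36·25) → 1/25.
Since the exponent of (u − 8) increases by 2 each term, convergence requires |u − 8|² < 25, hence R = 5.
At u = 13: absolute convergence follows by limit comparison with Σ 1/m².
Check u = 3: the series is dominated by a constant times Σ 1/m², which converges (p = 2 > 1).

[3, 13]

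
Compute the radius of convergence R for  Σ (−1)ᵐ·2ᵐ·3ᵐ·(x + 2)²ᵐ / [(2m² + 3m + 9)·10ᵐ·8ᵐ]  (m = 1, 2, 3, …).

Apply the ratio test: |a_{m+1}| / |a_m| = [(2m² + 3m + 9)/(2(m+1)² + 3(m+1) + 9)] · 2·3/(10·8), which tends to 3/40 as m → ∞.
Successive powers of (x + 2) differ by 2, so the series converges when |x + 2|² · 3/40 < 1, i.e. |x + 2| < √(40/3). So R = 2√30/3.

R = 2√30/3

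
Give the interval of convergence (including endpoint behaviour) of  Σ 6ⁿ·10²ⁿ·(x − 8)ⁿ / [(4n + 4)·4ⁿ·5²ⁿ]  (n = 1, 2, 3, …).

[47/6, 49/6)

The ratio of consecutive coefficients is [(4n + 4)/(4(n+1) + 4)] · 6·100/(4·25) → 6.
Hence the series converges for |x − 8| < 1/(6) = 1/6, so the radius of convergence is 1/6.
Check x = 49/6: the terms are asymptotic to a nonzero constant times 1/n, so the series diverges by limit comparison with Σ 1/n.
At x = 47/6: convergence follows from the alternating series test (terms decrease monotonically to 0).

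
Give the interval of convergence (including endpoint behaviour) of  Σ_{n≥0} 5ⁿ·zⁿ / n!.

Apply the ratio test: |a_{n+1}| / |a_n| = 5 · 1/(n+1), which tends to 0 as n → ∞.
Since the limit is 0 < 1 for every z, the series converges on all of ℝ and R = ∞.

(−∞, ∞)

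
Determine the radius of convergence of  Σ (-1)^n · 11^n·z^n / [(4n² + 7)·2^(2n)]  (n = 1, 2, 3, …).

R = 4/11

Apply the ratio test: |a_{n+1}| / |a_n| = [(4n² + 7)/(4(n+1)² + 7)] · 11/4, which tends to 11/4 as n → ∞.
Thus R = 1/(11/4) = 4/11.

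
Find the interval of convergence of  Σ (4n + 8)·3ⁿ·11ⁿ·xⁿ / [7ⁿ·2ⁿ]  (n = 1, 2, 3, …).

By the ratio test, |a_{n+1}/a_n| = [(4(n+1) + 8)/(4n + 8)] · 3·11/(7·2) → 33/14.
Thus R = 1/(33/14) = 14/33.
Check x = 14/33: the terms have absolute value of order n, which does not tend to 0, so the series diverges by the divergence test.
Endpoint x = -14/33: the terms have absolute value of order n, which does not tend to 0, so the series diverges by the divergence test.

(-14/33, 14/33)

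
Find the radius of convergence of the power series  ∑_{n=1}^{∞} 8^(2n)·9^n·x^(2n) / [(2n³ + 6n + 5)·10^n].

Ratio test: |a_{n+1}/a_n| = [(2n³ + 6n + 5)/(2(n+1)³ + 6(n+1) + 5)] · 64·9/10 → 288/5 as n → ∞.
Writing y = x², the series in y has radius 5/288, so |x| < √(5/288) and R = √10/24.

R = √10/24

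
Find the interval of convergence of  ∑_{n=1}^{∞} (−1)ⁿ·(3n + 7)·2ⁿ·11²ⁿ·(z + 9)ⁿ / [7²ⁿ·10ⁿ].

The ratio of consecutive coefficients is [(3(n+1) + 7)/(3n + 7)] · 2·121/(49·10) → 121/245.
Convergence for |z + 9| · 121/245 < 1, i.e. |z + 9| < 245/121. So R = 245/121.
Endpoint z = -844/121: the n-th term does not approach 0; divergence by the term test.
Endpoint z = -1334/121: the terms have absolute value of order n, which does not tend to 0, so the series diverges by the divergence test.

(-1334/121, -844/121)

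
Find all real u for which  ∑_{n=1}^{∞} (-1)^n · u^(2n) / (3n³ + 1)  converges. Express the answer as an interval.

The ratio of consecutive coefficients is (3n³ + 1)/(3(n+1)³ + 1) → 1.
Since the exponent of u increases by 2 each term, convergence requires |u|² < 1, hence R = 1.
Endpoint u = 1: absolute convergence follows by limit comparison with Σ 1/n³.
At u = -1: the series is dominated by a constant times Σ 1/n³, which converges (p = 3 > 1).

[-1, 1]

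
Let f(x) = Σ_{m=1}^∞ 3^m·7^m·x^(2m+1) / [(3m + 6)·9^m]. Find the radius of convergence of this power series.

R = √21/7

By the ratio test, |a_{m+1}/a_m| = [(3m + 6)/(3(m+1) + 6)] · 3·7/9 → 7/3.
Since the exponent of x increases by 2 each term, convergence requires |x|² < 3/7, hence R = √21/7.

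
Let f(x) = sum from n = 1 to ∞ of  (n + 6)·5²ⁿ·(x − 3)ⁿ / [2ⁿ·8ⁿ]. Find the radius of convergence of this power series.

Ratio test: |a_{n+1}/a_n| = [((n+1) + 6)/(n + 6)] · 25/(2·8) → 25/16 as n → ∞.
Thus R = 1/(25/16) = 16/25.

R = 16/25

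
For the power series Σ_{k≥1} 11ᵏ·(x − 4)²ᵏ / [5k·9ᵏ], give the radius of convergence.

Ratio test: |a_{k+1}/a_k| = [5k/5(k+1)] · 11/9 → 11/9 as k → ∞.
Successive powers of (x − 4) differ by 2, so the series converges when |x − 4|² · 11/9 < 1, i.e. |x − 4| < √(9/11). So R = 3√11/11.

R = 3√11/11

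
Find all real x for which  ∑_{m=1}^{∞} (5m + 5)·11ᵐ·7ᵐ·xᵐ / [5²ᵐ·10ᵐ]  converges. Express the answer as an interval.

The ratio of consecutive coefficients is [(5(m+1) + 5)/(5m + 5)] · 11·7/(25·10) → 77/250.
Thus R = 1/(77/250) = 250/77.
Endpoint x = 250/77: the m-th term does not approach 0; divergence by the term test.
At x = -250/77: the terms have absolute value of order m, which does not tend to 0, so the series diverges by the divergence test.

(-250/77, 250/77)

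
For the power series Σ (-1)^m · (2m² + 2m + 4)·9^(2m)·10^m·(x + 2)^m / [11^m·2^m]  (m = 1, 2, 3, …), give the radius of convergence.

R = 11/405

Apply the ratio test: |a_{m+1}| / |a_m| = [(2(m+1)² + 2(m+1) + 4)/(2m² + 2m + 4)] · 81·10/(11·2), which tends to 405/11 as m → ∞.
Hence the series converges for |x + 2| < 1/(405/11) = 11/405, so the radius of convergence is 11/405.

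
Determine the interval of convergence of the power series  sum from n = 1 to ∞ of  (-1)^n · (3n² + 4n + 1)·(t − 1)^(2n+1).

Ratio test: |a_{n+1}/a_n| = (3(n+1)² + 4(n+1) + 1)/(3n² + 4n + 1) → 1 as n → ∞.
Writing y = (t − 1)², the series in y has radius 1, so |t − 1| < √(1) = 1 and R = 1.
At t = 2: the terms do not tend to 0, so the series diverges.
At t = 0: the terms have absolute value of order n², which does not tend to 0, so the series diverges by the divergence test.

(0, 2)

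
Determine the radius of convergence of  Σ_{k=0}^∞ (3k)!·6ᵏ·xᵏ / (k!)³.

R = 1/162

By the ratio test, |a_{k+1}/a_k| = (3k+1)·(3k+2)·(3k+3)/(k+1)³ · 6 → 162.
Convergence for |x| · 162 < 1, i.e. |x| < 1/162. So R = 1/162.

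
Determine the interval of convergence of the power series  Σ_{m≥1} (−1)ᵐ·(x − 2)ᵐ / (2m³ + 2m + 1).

[1, 3]

Ratio test: |a_{m+1}/a_m| = (2m³ + 2m + 1)/(2(m+1)³ + 2(m+1) + 1) → 1 as m → ∞.
So the series converges when |x − 2| < 1 and diverges when |x − 2| > 1; R = 1.
Check x = 3: absolute convergence follows by limit comparison with Σ 1/m³.
Endpoint x = 1: the terms are on the order of 1/m³, so the series converges absolutely by comparison with the p-series (p = 3 > 1).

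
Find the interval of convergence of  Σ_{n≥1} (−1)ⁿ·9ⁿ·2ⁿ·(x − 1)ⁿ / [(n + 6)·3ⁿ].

Apply the ratio test: |a_{n+1}| / |a_n| = [(n + 6)/((n+1) + 6)] · 9·2/3, which tends to 6 as n → ∞.
Hence the series converges for |x − 1| < 1/(6) = 1/6, so the radius of convergence is 1/6.
Check x = 7/6: the terms alternate in sign and decrease monotonically to 0 in absolute value (size ~ c/n), so the alternating series test gives convergence.
Endpoint x = 5/6: the terms behave like c/n; limit comparison with the harmonic series gives divergence.

(5/6, 7/6]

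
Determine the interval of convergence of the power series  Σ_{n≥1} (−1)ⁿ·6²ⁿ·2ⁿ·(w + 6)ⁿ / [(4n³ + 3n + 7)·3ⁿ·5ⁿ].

[-149/24, -139/24]

Ratio test: |a_{n+1}/a_n| = [(4n³ + 3n + 7)/(4(n+1)³ + 3(n+1) + 7)] · 36·2/(3·5) → 24/5 as n → ∞.
Convergence for |w + 6| · 24/5 < 1, i.e. |w + 6| < 5/24. So R = 5/24.
At w = -139/24: the terms are on the order of 1/n³, so the series converges absolutely by comparison with the p-series (p = 3 > 1).
Endpoint w = -149/24: absolute convergence follows by limit comparison with Σ 1/n³.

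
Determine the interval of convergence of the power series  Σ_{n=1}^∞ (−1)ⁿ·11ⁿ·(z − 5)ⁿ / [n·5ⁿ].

(50/11, 60/11]

The ratio of consecutive coefficients is [n/(n+1)] · 11/5 → 11/5.
Thus R = 1/(11/5) = 5/11.
At z = 60/11: convergence follows from the alternating series test (terms decrease monotonically to 0).
When z = 50/11, the terms are asymptotic to a nonzero constant times 1/n, so the series diverges by limit comparison with Σ 1/n.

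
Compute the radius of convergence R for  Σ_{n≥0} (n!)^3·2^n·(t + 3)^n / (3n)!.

R = 27/2

The ratio of consecutive coefficients is (n+1)³/[(3n+1)·(3n+2)·(3n+3)] · 2 → 2/27.
The series converges when 2/27 · |t + 3| < 1, giving R = 27/2.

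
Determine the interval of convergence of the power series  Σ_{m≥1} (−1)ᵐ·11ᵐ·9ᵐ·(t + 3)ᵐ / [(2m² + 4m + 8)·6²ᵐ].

[-37/11, -29/11]

Apply the ratio test: |a_{m+1}| / |a_m| = [(2m² + 4m + 8)/(2(m+1)² + 4(m+1) + 8)] · 11·9/36, which tends to 11/4 as m → ∞.
The series converges when 11/4 · |t + 3| < 1, giving R = 4/11.
At t = -29/11: the terms are on the order of 1/m², so the series converges absolutely by comparison with the p-series (p = 2 > 1).
At t = -37/11: the terms are on the order of 1/m², so the series converges absolutely by comparison with the p-series (p = 2 > 1).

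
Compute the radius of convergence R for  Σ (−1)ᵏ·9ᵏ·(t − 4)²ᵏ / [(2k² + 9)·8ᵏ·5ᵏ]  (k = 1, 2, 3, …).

R = 2√10/3

The ratio of consecutive coefficients is [(2k² + 9)/(2(k+1)² + 9)] · 9/(8·5) → 9/40.
Since the exponent of (t − 4) increases by 2 each term, convergence requires |t − 4|² < 40/9, hence R = 2√10/3.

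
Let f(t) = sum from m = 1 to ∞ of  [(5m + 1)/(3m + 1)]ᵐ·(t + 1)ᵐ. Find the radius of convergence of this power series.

Root test: |a_m|^(1/m) = (5m + 1)/(3m + 1) → 5/3.
Convergence for |t + 1| · 5/3 < 1, i.e. |t + 1| < 3/5. So R = 3/5.

R = 3/5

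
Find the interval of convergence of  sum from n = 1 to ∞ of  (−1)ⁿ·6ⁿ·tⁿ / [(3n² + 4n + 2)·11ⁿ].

[-11/6, 11/6]

Ratio test: |a_{n+1}/a_n| = [(3n² + 4n + 2)/(3(n+1)² + 4(n+1) + 2)] · 6/11 → 6/11 as n → ∞.
Hence the series converges for |t| < 1/(6/11) = 11/6, so the radius of convergence is 11/6.
Check t = 11/6: the terms are on the order of 1/n², so the series converges absolutely by comparison with the p-series (p = 2 > 1).
Endpoint t = -11/6: absolute convergence follows by limit comparison with Σ 1/n².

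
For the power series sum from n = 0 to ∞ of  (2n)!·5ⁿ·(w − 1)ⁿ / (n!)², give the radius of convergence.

Apply the ratio test: |a_{n+1}| / |a_n| = (2n+1)·(2n+2)/(n+1)² · 5, which tends to 20 as n → ∞.
Hence the series converges for |w − 1| < 1/(20) = 1/20, so the radius of convergence is 1/20.

R = 1/20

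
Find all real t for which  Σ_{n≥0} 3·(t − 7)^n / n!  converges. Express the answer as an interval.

By the ratio test, |a_{n+1}/a_n| = 3/3 · 1/(n+1) → 0.
Since the limit is 0 < 1 for every t, the series converges on all of ℝ and R = ∞.

(−∞, ∞)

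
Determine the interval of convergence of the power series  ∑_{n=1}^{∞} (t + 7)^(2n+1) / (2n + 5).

Ratio test: |a_{n+1}/a_n| = (2n + 5)/(2(n+1) + 5) → 1 as n → ∞.
Writing y = (t + 7)², the series in y has radius 1, so |t + 7| < √(1) = 1 and R = 1.
When t = -6, comparison with the harmonic series Σ 1/n shows the series diverges.
Check t = -8: the terms are asymptotic to a nonzero constant times 1/n, so the series diverges by limit comparison with Σ 1/n.

(-8, -6)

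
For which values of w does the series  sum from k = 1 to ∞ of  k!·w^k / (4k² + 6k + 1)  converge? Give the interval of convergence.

{0}

Ratio test: |a_{k+1}/a_k| = (k+1) · (4k² + 6k + 1)/(4(k+1)² + 6(k+1) + 1) → ∞ as k → ∞.
The ratio grows without bound, so the series diverges whenever w ≠ 0; it converges only at w = 0. R = 0.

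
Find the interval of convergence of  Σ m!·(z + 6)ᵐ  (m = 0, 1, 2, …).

The ratio of consecutive coefficients is (m+1) → ∞.
The ratio grows without bound, so the series diverges whenever (z + 6) ≠ 0; it converges only at z = -6. R = 0.

{-6}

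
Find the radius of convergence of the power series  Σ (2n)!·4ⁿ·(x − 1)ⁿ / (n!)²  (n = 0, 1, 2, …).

The ratio of consecutive coefficients is (2n+1)·(2n+2)/(n+1)² · 4 → 16.
Thus R = 1/(16) = 1/16.

R = 1/16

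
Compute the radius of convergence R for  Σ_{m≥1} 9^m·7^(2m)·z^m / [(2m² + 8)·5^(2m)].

R = 25/441

Apply the ratio test: |a_{m+1}| / |a_m| = [(2m² + 8)/(2(m+1)² + 8)] · 9·49/25, which tends to 441/25 as m → ∞.
The series converges when 441/25 · |z| < 1, giving R = 25/441.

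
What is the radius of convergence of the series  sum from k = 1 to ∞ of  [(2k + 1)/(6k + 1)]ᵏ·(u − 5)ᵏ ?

R = 3

Root test: |a_k|^(1/k) = (2k + 1)/(6k + 1) → 1/3.
The series converges when 1/3 · |u − 5| < 1, giving R = 3.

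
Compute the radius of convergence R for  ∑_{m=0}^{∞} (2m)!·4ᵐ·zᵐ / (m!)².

R = 1/16

Apply the ratio test: |a_{m+1}| / |a_m| = (2m+1)·(2m+2)/(m+1)² · 4, which tends to 16 as m → ∞.
The series converges when 16 · |z| < 1, giving R = 1/16.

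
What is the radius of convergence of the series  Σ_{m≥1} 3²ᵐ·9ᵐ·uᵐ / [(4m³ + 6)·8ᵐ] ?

By the ratio test, |a_{m+1}/a_m| = [(4m³ + 6)/(4(m+1)³ + 6)] · 9·9/8 → 81/8.
Hence the series converges for |u| < 1/(81/8) = 8/81, so the radius of convergence is 8/81.

R = 8/81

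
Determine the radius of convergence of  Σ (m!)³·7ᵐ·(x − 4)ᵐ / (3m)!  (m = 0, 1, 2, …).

The ratio of consecutive coefficients is (m+1)³/[(3m+1)·(3m+2)·(3m+3)] · 7 → 7/27.
Convergence for |x − 4| · 7/27 < 1, i.e. |x − 4| < 27/7. So R = 27/7.

R = 27/7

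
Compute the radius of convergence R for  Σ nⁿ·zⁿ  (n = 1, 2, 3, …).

R = 0

Applying the root test, |a_n|^(1/n) = n → ∞.
The root grows without bound, so R = 0 (convergence only at z = 0).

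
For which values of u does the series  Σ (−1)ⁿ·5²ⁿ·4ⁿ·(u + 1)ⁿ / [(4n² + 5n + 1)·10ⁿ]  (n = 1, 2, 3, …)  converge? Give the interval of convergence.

By the ratio test, |a_{n+1}/a_n| = [(4n² + 5n + 1)/(4(n+1)² + 5(n+1) + 1)] · 25·4/10 → 10.
The series converges when 10 · |u + 1| < 1, giving R = 1/10.
Check u = -9/10: absolute convergence follows by limit comparison with Σ 1/n².
Endpoint u = -11/10: absolute convergence follows by limit comparison with Σ 1/n².

[-11/10, -9/10]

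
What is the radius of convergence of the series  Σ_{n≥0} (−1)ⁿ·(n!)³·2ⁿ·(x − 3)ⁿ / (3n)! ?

Ratio test: |a_{n+1}/a_n| = (n+1)³/[(3n+1)·(3n+2)·(3n+3)] · 2 → 2/27 as n → ∞.
Hence the series converges for |x − 3| < 1/(2/27) = 27/2, so the radius of convergence is 27/2.

R = 27/2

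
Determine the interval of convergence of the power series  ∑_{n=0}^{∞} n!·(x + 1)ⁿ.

{-1}

Ratio test: |a_{n+1}/a_n| = (n+1) → ∞ as n → ∞.
The ratio grows without bound, so the series diverges whenever (x + 1) ≠ 0; it converges only at x = -1. R = 0.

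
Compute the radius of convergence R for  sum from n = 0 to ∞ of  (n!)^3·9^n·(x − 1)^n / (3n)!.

By the ratio test, |a_{n+1}/a_n| = (n+1)³/[(3n+1)·(3n+2)·(3n+3)] · 9 → 1/3.
The series converges when 1/3 · |x − 1| < 1, giving R = 3.

R = 3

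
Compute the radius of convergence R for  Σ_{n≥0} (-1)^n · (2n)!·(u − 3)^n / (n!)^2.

By the ratio test, |a_{n+1}/a_n| = (2n+1)·(2n+2)/(n+1)² → 4.
The series converges when 4 · |u − 3| < 1, giving R = 1/4.

R = 1/4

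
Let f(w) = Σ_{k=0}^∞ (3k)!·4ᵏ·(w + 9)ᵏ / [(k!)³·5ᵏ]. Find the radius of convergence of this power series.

The ratio of consecutive coefficients is (3k+1)·(3k+2)·(3k+3)/(k+1)³ · 4/5 → 108/5.
Thus R = 1/(108/5) = 5/108.

R = 5/108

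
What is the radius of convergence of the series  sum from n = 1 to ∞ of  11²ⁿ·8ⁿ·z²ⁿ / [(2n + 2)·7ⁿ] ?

R = √14/44

The ratio of consecutive coefficients is [(2n + 2)/(2(n+1) + 2)] · 121·8/7 → 968/7.
Successive powers of z differ by 2, so the series converges when |z|² · 968/7 < 1, i.e. |z| < √(7/968). So R = √14/44.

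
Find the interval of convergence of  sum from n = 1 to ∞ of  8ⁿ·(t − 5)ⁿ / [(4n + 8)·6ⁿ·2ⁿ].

[7/2, 13/2)

The ratio of consecutive coefficients is [(4n + 8)/(4(n+1) + 8)] · 8/(6·2) → 2/3.
Thus R = 1/(2/3) = 3/2.
Endpoint t = 13/2: the terms behave like c/n; limit comparison with the harmonic series gives divergence.
When t = 7/2, an alternating series whose terms decrease to 0 in absolute value, so it converges by the Leibniz criterion.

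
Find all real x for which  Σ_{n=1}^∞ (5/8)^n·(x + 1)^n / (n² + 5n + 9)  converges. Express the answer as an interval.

[-13/5, 3/5]

By the ratio test, |a_{n+1}/a_n| = [(n² + 5n + 9)/((n+1)² + 5(n+1) + 9)] · 5/8 → 5/8.
Hence the series converges for |x + 1| < 1/(5/8) = 8/5, so the radius of convergence is 8/5.
Endpoint x = 3/5: the terms are on the order of 1/n², so the series converges absolutely by comparison with the p-series (p = 2 > 1).
When x = -13/5, absolute convergence follows by limit comparison with Σ 1/n².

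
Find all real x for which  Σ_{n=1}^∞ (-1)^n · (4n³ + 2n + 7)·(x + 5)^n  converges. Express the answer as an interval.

(-6, -4)

Apply the ratio test: |a_{n+1}| / |a_n| = (4(n+1)³ + 2(n+1) + 7)/(4n³ + 2n + 7), which tends to 1 as n → ∞.
Convergence for |x + 5| < 1, so R = 1.
Check x = -4: the terms have absolute value of order n³, which does not tend to 0, so the series diverges by the divergence test.
Endpoint x = -6: the n-th term does not approach 0; divergence by the term test.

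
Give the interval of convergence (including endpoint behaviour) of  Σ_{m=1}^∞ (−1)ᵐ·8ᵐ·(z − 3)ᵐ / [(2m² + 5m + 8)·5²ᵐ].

The ratio of consecutive coefficients is [(2m² + 5m + 8)/(2(m+1)² + 5(m+1) + 8)] · 8/25 → 8/25.
Convergence for |z − 3| · 8/25 < 1, i.e. |z − 3| < 25/8. So R = 25/8.
Check z = 49/8: the terms are on the order of 1/m², so the series converges absolutely by comparison with the p-series (p = 2 > 1).
When z = -1/8, the series is dominated by a constant times Σ 1/m², which converges (p = 2 > 1).

[-1/8, 49/8]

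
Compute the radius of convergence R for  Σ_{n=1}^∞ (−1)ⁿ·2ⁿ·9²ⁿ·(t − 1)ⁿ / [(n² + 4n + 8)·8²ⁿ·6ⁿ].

R = 64/27

By the ratio test, |a_{n+1}/a_n| = [(n² + 4n + 8)/((n+1)² + 4(n+1) + 8)] · 2·81/(64·6) → 27/64.
Thus R = 1/(27/64) = 64/27.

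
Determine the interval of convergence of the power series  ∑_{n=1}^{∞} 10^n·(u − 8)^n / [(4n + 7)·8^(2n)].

[8/5, 72/5)

Ratio test: |a_{n+1}/a_n| = [(4n + 7)/(4(n+1) + 7)] · 10/64 → 5/32 as n → ∞.
Convergence for |u − 8| · 5/32 < 1, i.e. |u − 8| < 32/5. So R = 32/5.
Endpoint u = 72/5: the terms behave like c/n; limit comparison with the harmonic series gives divergence.
Endpoint u = 8/5: convergence follows from the alternating series test (terms decrease monotonically to 0).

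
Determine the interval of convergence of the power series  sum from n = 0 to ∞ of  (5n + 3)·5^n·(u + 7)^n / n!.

Apply the ratio test: |a_{n+1}| / |a_n| = (5(n+1) + 3)/(5n + 3) · 5 · 1/(n+1), which tends to 0 as n → ∞.
The limit is 0, so the series converges for all u; R = ∞.

(−∞, ∞)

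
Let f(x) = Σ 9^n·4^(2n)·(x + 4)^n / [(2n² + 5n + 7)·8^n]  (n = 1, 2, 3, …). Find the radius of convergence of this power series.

R = 1/18

Apply the ratio test: |a_{n+1}| / |a_n| = [(2n² + 5n + 7)/(2(n+1)² + 5(n+1) + 7)] · 9·16/8, which tends to 18 as n → ∞.
Thus R = 1/(18) = 1/18.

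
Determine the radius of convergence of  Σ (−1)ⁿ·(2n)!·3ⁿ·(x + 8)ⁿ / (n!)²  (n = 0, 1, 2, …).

The ratio of consecutive coefficients is (2n+1)·(2n+2)/(n+1)² · 3 → 12.
Thus R = 1/(12) = 1/12.

R = 1/12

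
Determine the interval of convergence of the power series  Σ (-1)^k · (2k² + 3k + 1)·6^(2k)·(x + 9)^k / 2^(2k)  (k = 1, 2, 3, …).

(-82/9, -80/9)

By the ratio test, |a_{k+1}/a_k| = [(2(k+1)² + 3(k+1) + 1)/(2k² + 3k + 1)] · 36/4 → 9.
Hence the series converges for |x + 9| < 1/(9) = 1/9, so the radius of convergence is 1/9.
When x = -80/9, the terms do not tend to 0, so the series diverges.
Endpoint x = -82/9: the terms do not tend to 0, so the series diverges.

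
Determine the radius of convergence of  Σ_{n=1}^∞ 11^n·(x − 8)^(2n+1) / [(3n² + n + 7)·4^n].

By the ratio test, |a_{n+1}/a_n| = [(3n² + n + 7)/(3(n+1)² + (n+1) + 7)] · 11/4 → 11/4.
Since the exponent of (x − 8) increases by 2 each term, convergence requires |x − 8|² < 4/11, hence R = 2√11/11.

R = 2√11/11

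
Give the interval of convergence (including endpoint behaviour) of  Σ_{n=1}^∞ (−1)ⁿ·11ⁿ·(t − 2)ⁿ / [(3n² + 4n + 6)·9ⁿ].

The ratio of consecutive coefficients is [(3n² + 4n + 6)/(3(n+1)² + 4(n+1) + 6)] · 11/9 → 11/9.
Thus R = 1/(11/9) = 9/11.
When t = 31/11, the series is dominated by a constant times Σ 1/n², which converges (p = 2 > 1).
Check t = 13/11: the terms are on the order of 1/n², so the series converges absolutely by comparison with the p-series (p = 2 > 1).

[13/11, 31/11]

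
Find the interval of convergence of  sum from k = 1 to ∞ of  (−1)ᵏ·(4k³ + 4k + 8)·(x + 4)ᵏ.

The ratio of consecutive coefficients is (4(k+1)³ + 4(k+1) + 8)/(4k³ + 4k + 8) → 1.
Convergence for |x + 4| < 1, so R = 1.
When x = -3, the terms do not tend to 0, so the series diverges.
When x = -5, the terms have absolute value of order k³, which does not tend to 0, so the series diverges by the divergence test.

(-5, -3)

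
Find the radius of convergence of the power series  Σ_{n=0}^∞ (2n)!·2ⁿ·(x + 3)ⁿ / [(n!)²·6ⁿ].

Ratio test: |a_{n+1}/a_n| = (2n+1)·(2n+2)/(n+1)² · 2/6 → 4/3 as n → ∞.
Thus R = 1/(4/3) = 3/4.

R = 3/4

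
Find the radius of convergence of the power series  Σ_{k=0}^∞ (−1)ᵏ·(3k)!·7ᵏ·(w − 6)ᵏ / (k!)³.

R = 1/189

By the ratio test, |a_{k+1}/a_k| = (3k+1)·(3k+2)·(3k+3)/(k+1)³ · 7 → 189.
Thus R = 1/(189) = 1/189.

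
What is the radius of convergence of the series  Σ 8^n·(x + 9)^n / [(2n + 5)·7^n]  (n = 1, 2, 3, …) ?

R = 7/8

Ratio test: |a_{n+1}/a_n| = [(2n + 5)/(2(n+1) + 5)] · 8/7 → 8/7 as n → ∞.
The series converges when 8/7 · |x + 9| < 1, giving R = 7/8.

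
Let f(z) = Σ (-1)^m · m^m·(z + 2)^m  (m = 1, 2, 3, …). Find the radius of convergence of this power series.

Applying the root test, |a_m|^(1/m) = m → ∞.
Since the m-th root of |a_m| is unbounded, the series converges only at z = -2; R = 0.

R = 0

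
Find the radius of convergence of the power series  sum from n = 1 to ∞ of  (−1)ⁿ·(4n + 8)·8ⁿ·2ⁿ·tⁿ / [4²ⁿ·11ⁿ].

R = 11

Apply the ratio test: |a_{n+1}| / |a_n| = [(4(n+1) + 8)/(4n + 8)] · 8·2/(16·11), which tends to 1/11 as n → ∞.
The series converges when 1/11 · |t| < 1, giving R = 11.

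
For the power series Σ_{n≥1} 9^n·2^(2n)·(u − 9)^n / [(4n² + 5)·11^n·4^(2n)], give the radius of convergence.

R = 44/9

Ratio test: |a_{n+1}/a_n| = [(4n² + 5)/(4(n+1)² + 5)] · 9·4/(11·16) → 9/44 as n → ∞.
The series converges when 9/44 · |u − 9| < 1, giving R = 44/9.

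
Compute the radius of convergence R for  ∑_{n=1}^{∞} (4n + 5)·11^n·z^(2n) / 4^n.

R = 2√11/11

By the ratio test, |a_{n+1}/a_n| = [(4(n+1) + 5)/(4n + 5)] · 11/4 → 11/4.
Since the exponent of z increases by 2 each term, convergence requires |z|² < 4/11, hence R = 2√11/11.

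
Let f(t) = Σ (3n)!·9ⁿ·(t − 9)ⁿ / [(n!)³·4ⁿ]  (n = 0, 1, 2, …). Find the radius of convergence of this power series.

Ratio test: |a_{n+1}/a_n| = (3n+1)·(3n+2)·(3n+3)/(n+1)³ · 9/4 → 243/4 as n → ∞.
Thus R = 1/(243/4) = 4/243.

R = 4/243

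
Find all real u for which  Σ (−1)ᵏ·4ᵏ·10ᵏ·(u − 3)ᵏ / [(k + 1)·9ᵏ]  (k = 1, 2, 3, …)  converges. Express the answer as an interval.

The ratio of consecutive coefficients is [(k + 1)/((k+1) + 1)] · 4·10/9 → 40/9.
Convergence for |u − 3| · 40/9 < 1, i.e. |u − 3| < 9/40. So R = 9/40.
When u = 129/40, convergence follows from the alternating series test (terms decrease monotonically to 0).
Check u = 111/40: the terms are asymptotic to a nonzero constant times 1/k, so the series diverges by limit comparison with Σ 1/k.

(111/40, 129/40]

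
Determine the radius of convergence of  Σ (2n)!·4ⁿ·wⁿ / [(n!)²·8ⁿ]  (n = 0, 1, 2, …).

R = 1/2

By the ratio test, |a_{n+1}/a_n| = (2n+1)·(2n+2)/(n+1)² · 4/8 → 2.
The series converges when 2 · |w| < 1, giving R = 1/2.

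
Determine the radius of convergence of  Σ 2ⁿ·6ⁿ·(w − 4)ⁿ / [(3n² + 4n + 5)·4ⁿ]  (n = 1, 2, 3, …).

R = 1/3

By the ratio test, |a_{n+1}/a_n| = [(3n² + 4n + 5)/(3(n+1)² + 4(n+1) + 5)] · 2·6/4 → 3.
Thus R = 1/(3) = 1/3.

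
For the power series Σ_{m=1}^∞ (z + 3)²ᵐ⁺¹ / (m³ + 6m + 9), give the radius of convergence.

R = 1

The ratio of consecutive coefficients is (m³ + 6m + 9)/((m+1)³ + 6(m+1) + 9) → 1.
Successive powers of (z + 3) differ by 2, so the series converges when |z + 3|² · 1 < 1, i.e. |z + 3| < √(1) = 1. So R = 1.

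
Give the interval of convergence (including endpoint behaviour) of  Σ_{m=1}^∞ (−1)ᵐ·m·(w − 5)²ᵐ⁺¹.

The ratio of consecutive coefficients is (m+1)/m → 1.
Since the exponent of (w − 5) increases by 2 each term, convergence requires |w − 5|² < 1, hence R = 1.
At w = 6: the terms have absolute value of order m, which does not tend to 0, so the series diverges by the divergence test.
Check w = 4: the terms do not tend to 0, so the series diverges.

(4, 6)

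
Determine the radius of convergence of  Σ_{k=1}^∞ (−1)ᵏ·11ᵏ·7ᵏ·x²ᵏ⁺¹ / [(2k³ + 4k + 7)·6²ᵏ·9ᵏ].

Apply the ratio test: |a_{k+1}| / |a_k| = [(2k³ + 4k + 7)/(2(k+1)³ + 4(k+1) + 7)] · 11·7/(36·9), which tends to 77/324 as k → ∞.
Since the exponent of x increases by 2 each term, convergence requires |x|² < 324/77, hence R = 18√77/77.

R = 18√77/77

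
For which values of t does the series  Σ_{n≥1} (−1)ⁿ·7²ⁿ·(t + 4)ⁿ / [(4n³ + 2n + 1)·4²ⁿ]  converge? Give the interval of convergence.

The ratio of consecutive coefficients is [(4n³ + 2n + 1)/(4(n+1)³ + 2(n+1) + 1)] · 49/16 → 49/16.
Thus R = 1/(49/16) = 16/49.
Check t = -180/49: the terms are on the order of 1/n³, so the series converges absolutely by comparison with the p-series (p = 3 > 1).
At t = -212/49: the terms are on the order of 1/n³, so the series converges absolutely by comparison with the p-series (p = 3 > 1).

[-212/49, -180/49]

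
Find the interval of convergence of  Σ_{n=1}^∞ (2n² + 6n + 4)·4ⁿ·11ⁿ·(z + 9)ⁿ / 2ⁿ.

Apply the ratio test: |a_{n+1}| / |a_n| = [(2(n+1)² + 6(n+1) + 4)/(2n² + 6n + 4)] · 4·11/2, which tends to 22 as n → ∞.
The series converges when 22 · |z + 9| < 1, giving R = 1/22.
At z = -197/22: the terms do not tend to 0, so the series diverges.
When z = -199/22, the n-th term does not approach 0; divergence by the term test.

(-199/22, -197/22)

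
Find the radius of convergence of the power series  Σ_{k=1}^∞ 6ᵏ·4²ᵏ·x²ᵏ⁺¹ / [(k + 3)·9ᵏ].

R = √6/8

Ratio test: |a_{k+1}/a_k| = [(k + 3)/((k+1) + 3)] · 6·16/9 → 32/3 as k → ∞.
Successive powers of x differ by 2, so the series converges when |x|² · 32/3 < 1, i.e. |x| < √(3/32). So R = √6/8.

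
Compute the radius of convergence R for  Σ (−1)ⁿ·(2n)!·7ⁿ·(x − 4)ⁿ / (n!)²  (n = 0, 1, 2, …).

R = 1/28

By the ratio test, |a_{n+1}/a_n| = (2n+1)·(2n+2)/(n+1)² · 7 → 28.
Convergence for |x − 4| · 28 < 1, i.e. |x − 4| < 1/28. So R = 1/28.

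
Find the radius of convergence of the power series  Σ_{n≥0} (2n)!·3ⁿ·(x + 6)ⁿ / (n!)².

R = 1/12

The ratio of consecutive coefficients is (2n+1)·(2n+2)/(n+1)² · 3 → 12.
Convergence for |x + 6| · 12 < 1, i.e. |x + 6| < 1/12. So R = 1/12.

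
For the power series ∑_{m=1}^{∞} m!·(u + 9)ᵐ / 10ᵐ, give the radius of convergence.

The ratio of consecutive coefficients is (m+1) · 1/10 → ∞.
Since the ratio → ∞, the series diverges for every u ≠ -9, and R = 0.

R = 0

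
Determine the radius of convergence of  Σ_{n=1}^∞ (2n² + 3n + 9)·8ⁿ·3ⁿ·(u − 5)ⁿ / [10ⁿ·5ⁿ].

R = 25/12

Ratio test: |a_{n+1}/a_n| = [(2(n+1)² + 3(n+1) + 9)/(2n² + 3n + 9)] · 8·3/(10·5) → 12/25 as n → ∞.
Thus R = 1/(12/25) = 25/12.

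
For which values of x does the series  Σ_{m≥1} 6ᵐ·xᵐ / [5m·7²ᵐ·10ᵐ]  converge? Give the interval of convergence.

[-245/3, 245/3)

Ratio test: |a_{m+1}/a_m| = [5m/5(m+1)] · 6/(49·10) → 3/245 as m → ∞.
Thus R = 1/(3/245) = 245/3.
Check x = 245/3: the terms are asymptotic to a nonzero constant times 1/m, so the series diverges by limit comparison with Σ 1/m.
At x = -245/3: an alternating series whose terms decrease to 0 in absolute value, so it converges by the Leibniz criterion.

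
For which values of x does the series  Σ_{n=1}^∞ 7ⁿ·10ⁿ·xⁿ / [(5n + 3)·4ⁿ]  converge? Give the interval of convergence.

The ratio of consecutive coefficients is [(5n + 3)/(5(n+1) + 3)] · 7·10/4 → 35/2.
Convergence for |x| · 35/2 < 1, i.e. |x| < 2/35. So R = 2/35.
Check x = 2/35: the terms are asymptotic to a nonzero constant times 1/n, so the series diverges by limit comparison with Σ 1/n.
At x = -2/35: the terms alternate in sign and decrease monotonically to 0 in absolute value (size ~ c/n), so the alternating series test gives convergence.

[-2/35, 2/35)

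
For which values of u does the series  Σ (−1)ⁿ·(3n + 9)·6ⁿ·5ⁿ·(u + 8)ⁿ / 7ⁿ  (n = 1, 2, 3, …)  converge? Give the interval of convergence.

Apply the ratio test: |a_{n+1}| / |a_n| = [(3(n+1) + 9)/(3n + 9)] · 6·5/7, which tends to 30/7 as n → ∞.
The series converges when 30/7 · |u + 8| < 1, giving R = 7/30.
At u = -233/30: the terms do not tend to 0, so the series diverges.
Endpoint u = -247/30: the terms do not tend to 0, so the series diverges.

(-247/30, -233/30)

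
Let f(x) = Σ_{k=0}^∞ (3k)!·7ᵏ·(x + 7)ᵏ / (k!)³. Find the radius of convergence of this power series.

Ratio test: |a_{k+1}/a_k| = (3k+1)·(3k+2)·(3k+3)/(k+1)³ · 7 → 189 as k → ∞.
Hence the series converges for |x + 7| < 1/(189) = 1/189, so the radius of convergence is 1/189.

R = 1/189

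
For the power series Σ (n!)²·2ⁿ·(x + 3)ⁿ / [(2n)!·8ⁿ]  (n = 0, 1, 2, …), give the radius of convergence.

Apply the ratio test: |a_{n+1}| / |a_n| = (n+1)²/[(2n+1)·(2n+2)] · 2/8, which tends to 1/16 as n → ∞.
Thus R = 1/(1/16) = 16.

R = 16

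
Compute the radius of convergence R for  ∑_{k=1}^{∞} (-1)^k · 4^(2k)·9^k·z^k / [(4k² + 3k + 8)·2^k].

Ratio test: |a_{k+1}/a_k| = [(4k² + 3k + 8)/(4(k+1)² + 3(k+1) + 8)] · 16·9/2 → 72 as k → ∞.
Thus R = 1/(72) = 1/72.

R = 1/72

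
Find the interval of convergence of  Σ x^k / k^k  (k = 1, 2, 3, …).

(−∞, ∞)

Root test: |a_k|^(1/k) = 1/k → 0.
Since the k-th root of |a_k| tends to 0, the series converges for all real x; R = ∞.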